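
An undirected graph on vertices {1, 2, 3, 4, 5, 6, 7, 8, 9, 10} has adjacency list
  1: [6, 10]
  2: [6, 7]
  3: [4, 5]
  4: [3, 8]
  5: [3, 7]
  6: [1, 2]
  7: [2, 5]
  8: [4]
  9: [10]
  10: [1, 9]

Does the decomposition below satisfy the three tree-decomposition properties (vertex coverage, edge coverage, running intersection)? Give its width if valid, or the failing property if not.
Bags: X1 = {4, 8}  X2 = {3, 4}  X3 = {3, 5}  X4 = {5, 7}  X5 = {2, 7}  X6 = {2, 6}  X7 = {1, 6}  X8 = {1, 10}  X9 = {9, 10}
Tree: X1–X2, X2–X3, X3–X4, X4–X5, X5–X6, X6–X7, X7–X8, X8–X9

Yes; width 1.

Vertex coverage: the bags together contain {1, 2, 3, 4, 5, 6, 7, 8, 9, 10}, the full vertex set. Edge coverage: each edge of G has both endpoints in at least one bag. Running intersection: for every vertex, the bags containing it form a connected subtree. All three properties hold, so this is a valid tree decomposition of width max|bag| − 1 = 1, and hence tw(G) ≤ 1.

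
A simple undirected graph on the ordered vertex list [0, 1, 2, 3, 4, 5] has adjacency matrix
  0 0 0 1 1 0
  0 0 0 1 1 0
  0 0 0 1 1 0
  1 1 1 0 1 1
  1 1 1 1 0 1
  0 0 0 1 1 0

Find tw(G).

A width-2 tree decomposition is:
Bags: B1 = {0, 3, 4}  B2 = {2, 3, 4}  B3 = {1, 3, 4}  B4 = {3, 4, 5}
Tree: B1–B2, B1–B3, B2–B4
Each bag holds 3 vertices, so the decomposition has width 2, which upper-bounds the treewidth. Conversely, {0, 3, 4} is a clique of size 3, and the vertices of any clique must share a bag in every tree decomposition; so some bag has ≥ 3 vertices and tw(G) ≥ 2. The upper and lower bounds meet at 2, so that is the treewidth.

2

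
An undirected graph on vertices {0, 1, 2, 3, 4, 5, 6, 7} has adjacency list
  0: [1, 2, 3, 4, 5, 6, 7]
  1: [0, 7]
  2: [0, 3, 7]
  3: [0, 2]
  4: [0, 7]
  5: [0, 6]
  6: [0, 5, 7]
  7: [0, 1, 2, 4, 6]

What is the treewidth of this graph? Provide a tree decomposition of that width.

Treewidth 2.
One optimal decomposition is:
Bags: B1 = {0, 5, 6}  B2 = {0, 6, 7}  B3 = {0, 2, 7}  B4 = {0, 1, 7}  B5 = {0, 4, 7}  B6 = {0, 2, 3}
Tree: B1–B2, B2–B3, B2–B4, B3–B5, B3–B6

Every bag has size at most 3, so the width is 3 − 1 = 2 and tw(G) ≤ 2. For the lower bound, the 3 vertices {0, 2, 3} are pairwise adjacent, and any tree decomposition puts a clique entirely inside one bag — forcing width ≥ 2. The upper and lower bounds meet at 2, so that is the treewidth.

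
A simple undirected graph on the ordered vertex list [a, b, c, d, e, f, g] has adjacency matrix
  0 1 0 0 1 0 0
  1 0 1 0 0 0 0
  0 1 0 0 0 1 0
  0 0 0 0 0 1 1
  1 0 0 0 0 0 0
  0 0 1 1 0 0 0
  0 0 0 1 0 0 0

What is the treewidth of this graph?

1

A width-1 tree decomposition is:
Bags: B1 = {a, e}  B2 = {a, b}  B3 = {b, c}  B4 = {c, f}  B5 = {d, f}  B6 = {d, g}
Tree: B1–B2, B2–B3, B3–B4, B4–B5, B5–B6
Every bag has size at most 2, so the width is 2 − 1 = 1 and tw(G) ≤ 1. Since G has at least one edge (e.g. e–a), it is not an edgeless graph, so tw(G) ≥ 1. The upper and lower bounds meet at 1, so that is the treewidth.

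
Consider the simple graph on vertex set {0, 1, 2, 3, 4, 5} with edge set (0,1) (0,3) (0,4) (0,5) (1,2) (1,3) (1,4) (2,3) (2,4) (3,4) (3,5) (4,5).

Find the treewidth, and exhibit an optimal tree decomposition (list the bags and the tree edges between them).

Treewidth 3.
One such decomposition:
Bags: B1 = {0, 1, 3, 4}  B2 = {0, 3, 4, 5}  B3 = {1, 2, 3, 4}
Tree: B1–B2, B1–B3

Every bag has size at most 4, so the width is 4 − 1 = 3 and tw(G) ≤ 3. Conversely, {0, 1, 3, 4} is a clique of size 4, and the vertices of any clique must share a bag in every tree decomposition; so some bag has ≥ 4 vertices and tw(G) ≥ 3. The upper and lower bounds meet at 3, so that is the treewidth.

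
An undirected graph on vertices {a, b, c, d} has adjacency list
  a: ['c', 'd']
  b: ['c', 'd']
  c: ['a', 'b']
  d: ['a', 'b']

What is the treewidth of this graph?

A width-2 tree decomposition is:
Bags: B1 = {a, b, c}  B2 = {a, b, d}
Tree: B1–B2
The largest bag has 3 vertices, giving width 2; this decomposition certifies tw(G) ≤ 2. The edges a–c–b–d–a form a cycle, so G is not a tree and its treewidth is at least 2. The upper and lower bounds meet at 2, so that is the treewidth.

2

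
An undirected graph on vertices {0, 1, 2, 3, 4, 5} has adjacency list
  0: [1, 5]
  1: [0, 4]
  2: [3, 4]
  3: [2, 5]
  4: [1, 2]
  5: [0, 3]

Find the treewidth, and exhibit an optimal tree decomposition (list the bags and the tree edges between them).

Treewidth 2.
One such decomposition:
Bags: B1 = {0, 1, 4}  B2 = {0, 4, 5}  B3 = {3, 4, 5}  B4 = {2, 3, 4}
Tree: B1–B2, B2–B3, B3–B4

Every bag has size at most 3, so the width is 3 − 1 = 2 and tw(G) ≤ 2. The edges 4–1–0–5–3–2–4 form a cycle, so G is not a tree and its treewidth is at least 2. Hence tw(G) = 2 exactly.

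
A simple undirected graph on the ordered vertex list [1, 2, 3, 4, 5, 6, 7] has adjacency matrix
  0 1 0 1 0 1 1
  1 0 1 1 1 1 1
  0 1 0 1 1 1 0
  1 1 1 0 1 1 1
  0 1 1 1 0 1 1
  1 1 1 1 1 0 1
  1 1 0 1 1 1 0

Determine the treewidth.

A width-4 tree decomposition is:
Bags: B1 = {1, 2, 4, 6, 7}  B2 = {2, 4, 5, 6, 7}  B3 = {2, 3, 4, 5, 6}
Tree: B1–B2, B2–B3
Each bag holds 5 vertices, so the decomposition has width 4, which upper-bounds the treewidth. Conversely, {1, 2, 4, 6, 7} is a clique of size 5, and the vertices of any clique must share a bag in every tree decomposition; so some bag has ≥ 5 vertices and tw(G) ≥ 4. Therefore the treewidth is 4.

4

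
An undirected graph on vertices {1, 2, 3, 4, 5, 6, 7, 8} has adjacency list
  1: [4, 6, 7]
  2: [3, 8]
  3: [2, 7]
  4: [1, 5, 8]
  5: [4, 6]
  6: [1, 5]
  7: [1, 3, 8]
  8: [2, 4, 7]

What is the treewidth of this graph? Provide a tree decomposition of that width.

Treewidth 2.
One optimal decomposition is:
Bags: B1 = {1, 5, 6}  B2 = {1, 4, 5}  B3 = {1, 4, 7}  B4 = {4, 7, 8}  B5 = {3, 7, 8}  B6 = {2, 3, 8}
Tree: B1–B2, B2–B3, B3–B4, B4–B5, B5–B6

Every bag has size at most 3, so the width is 3 − 1 = 2 and tw(G) ≤ 2. Since 6–5–4–1–6 is a cycle in G, G is not acyclic. Forests are exactly the graphs of treewidth ≤ 1, so tw(G) ≥ 2. Hence tw(G) = 2 exactly.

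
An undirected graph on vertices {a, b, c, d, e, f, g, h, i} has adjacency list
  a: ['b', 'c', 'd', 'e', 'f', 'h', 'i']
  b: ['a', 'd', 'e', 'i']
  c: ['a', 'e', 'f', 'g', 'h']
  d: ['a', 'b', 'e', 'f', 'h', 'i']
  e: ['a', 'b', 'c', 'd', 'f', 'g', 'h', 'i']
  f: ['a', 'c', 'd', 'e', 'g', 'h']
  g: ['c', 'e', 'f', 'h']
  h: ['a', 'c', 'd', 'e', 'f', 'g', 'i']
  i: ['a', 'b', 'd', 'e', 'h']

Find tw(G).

4

A width-4 tree decomposition is:
Bags: B1 = {a, d, e, f, h}  B2 = {a, d, e, h, i}  B3 = {a, c, e, f, h}  B4 = {c, e, f, g, h}  B5 = {a, b, d, e, i}
Tree: B1–B2, B1–B3, B3–B4, B2–B5
Each bag holds 5 vertices, so the decomposition has width 4, which upper-bounds the treewidth. On the other hand G contains the 5-clique {a, d, e, f, h}. A clique must lie in a single bag of any decomposition, so no decomposition can have width below 4. Therefore the treewidth is 4.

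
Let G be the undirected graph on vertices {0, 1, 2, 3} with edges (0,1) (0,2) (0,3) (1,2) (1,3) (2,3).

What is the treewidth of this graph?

3

A width-3 tree decomposition is:
Bags: B1 = {0, 1, 2, 3}
Tree: (single bag)
With just one bag of size 4, the width is 4 − 1 = 3, so tw(G) ≤ 3. On the other hand G contains the 4-clique {0, 1, 2, 3}. A clique must lie in a single bag of any decomposition, so no decomposition can have width below 3. Therefore the treewidth is 3.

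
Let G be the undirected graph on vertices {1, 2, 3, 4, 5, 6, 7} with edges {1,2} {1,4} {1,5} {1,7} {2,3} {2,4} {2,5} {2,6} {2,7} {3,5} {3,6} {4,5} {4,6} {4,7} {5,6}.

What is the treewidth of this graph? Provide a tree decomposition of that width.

Treewidth 3.
One optimal decomposition is:
Bags: B1 = {2, 3, 5, 6}  B2 = {2, 4, 5, 6}  B3 = {1, 2, 4, 5}  B4 = {1, 2, 4, 7}
Tree: B1–B2, B2–B3, B3–B4

The largest bag has 4 vertices, giving width 3; this decomposition certifies tw(G) ≤ 3. Conversely, {2, 3, 5, 6} is a clique of size 4, and the vertices of any clique must share a bag in every tree decomposition; so some bag has ≥ 4 vertices and tw(G) ≥ 3. Combining the bounds, tw(G) = 3.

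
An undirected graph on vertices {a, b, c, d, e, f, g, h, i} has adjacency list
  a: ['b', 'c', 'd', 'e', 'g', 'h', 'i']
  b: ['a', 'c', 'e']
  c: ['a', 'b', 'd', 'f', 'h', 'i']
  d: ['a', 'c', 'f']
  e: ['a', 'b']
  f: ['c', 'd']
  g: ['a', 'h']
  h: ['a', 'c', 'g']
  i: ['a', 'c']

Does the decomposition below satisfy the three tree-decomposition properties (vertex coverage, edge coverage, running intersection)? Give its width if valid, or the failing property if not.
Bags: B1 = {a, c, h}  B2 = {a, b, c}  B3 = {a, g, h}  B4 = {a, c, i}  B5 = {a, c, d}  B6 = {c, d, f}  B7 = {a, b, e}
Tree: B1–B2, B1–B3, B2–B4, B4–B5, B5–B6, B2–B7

Every vertex of G appears in some bag (union = {a, b, c, d, e, f, g, h, i}); every edge is covered by a bag; and for each vertex v the set of bags containing v is connected in the bag tree. The decomposition is therefore valid. The largest bag has 3 vertices, so the width is 2.

Yes; width 2.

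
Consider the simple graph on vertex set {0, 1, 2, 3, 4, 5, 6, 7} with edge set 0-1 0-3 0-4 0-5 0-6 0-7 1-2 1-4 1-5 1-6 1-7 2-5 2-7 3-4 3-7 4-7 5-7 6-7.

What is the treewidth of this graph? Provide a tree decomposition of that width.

Treewidth 3.
One optimal decomposition is:
Bags: B1 = {0, 1, 4, 7}  B2 = {0, 3, 4, 7}  B3 = {0, 1, 5, 7}  B4 = {0, 1, 6, 7}  B5 = {1, 2, 5, 7}
Tree: B1–B2, B1–B3, B1–B4, B3–B5

Every bag has size at most 4, so the width is 4 − 1 = 3 and tw(G) ≤ 3. For the lower bound, the 4 vertices {0, 1, 4, 7} are pairwise adjacent, and any tree decomposition puts a clique entirely inside one bag — forcing width ≥ 3. The upper and lower bounds meet at 3, so that is the treewidth.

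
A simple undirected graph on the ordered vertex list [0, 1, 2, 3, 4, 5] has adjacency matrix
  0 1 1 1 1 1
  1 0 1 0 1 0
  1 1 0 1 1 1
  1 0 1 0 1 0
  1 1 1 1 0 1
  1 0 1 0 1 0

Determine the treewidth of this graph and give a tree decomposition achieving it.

The largest bag has 4 vertices, giving width 3; this decomposition certifies tw(G) ≤ 3. For the lower bound, the 4 vertices {0, 1, 2, 4} are pairwise adjacent, and any tree decomposition puts a clique entirely inside one bag — forcing width ≥ 3. Therefore the treewidth is 3.

Treewidth 3.
One such decomposition:
Bags: B1 = {0, 2, 3, 4}  B2 = {0, 1, 2, 4}  B3 = {0, 2, 4, 5}
Tree: B1–B2, B2–B3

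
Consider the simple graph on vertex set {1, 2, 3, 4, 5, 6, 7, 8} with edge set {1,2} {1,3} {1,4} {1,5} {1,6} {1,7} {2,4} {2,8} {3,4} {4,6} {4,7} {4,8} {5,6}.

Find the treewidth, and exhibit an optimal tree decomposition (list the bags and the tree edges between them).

Each bag holds 3 vertices, so the decomposition has width 2, which upper-bounds the treewidth. Conversely, {2, 4, 8} is a clique of size 3, and the vertices of any clique must share a bag in every tree decomposition; so some bag has ≥ 3 vertices and tw(G) ≥ 2. Combining the bounds, tw(G) = 2.

Treewidth 2.
One such decomposition:
Bags: B1 = {1, 4, 6}  B2 = {1, 2, 4}  B3 = {1, 5, 6}  B4 = {1, 3, 4}  B5 = {1, 4, 7}  B6 = {2, 4, 8}
Tree: B1–B2, B1–B3, B1–B4, B1–B5, B2–B6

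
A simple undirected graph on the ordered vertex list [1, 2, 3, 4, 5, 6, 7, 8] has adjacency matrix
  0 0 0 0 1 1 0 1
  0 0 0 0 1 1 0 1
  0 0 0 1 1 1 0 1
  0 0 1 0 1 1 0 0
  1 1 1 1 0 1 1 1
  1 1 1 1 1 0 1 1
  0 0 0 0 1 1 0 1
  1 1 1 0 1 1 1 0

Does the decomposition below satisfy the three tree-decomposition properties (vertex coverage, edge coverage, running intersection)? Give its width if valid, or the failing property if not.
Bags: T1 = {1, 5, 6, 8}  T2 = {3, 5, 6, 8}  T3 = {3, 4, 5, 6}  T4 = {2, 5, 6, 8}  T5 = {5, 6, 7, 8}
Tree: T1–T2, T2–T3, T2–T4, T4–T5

Yes; width 3.

Checking the three conditions: (i) the bags cover all of {1, 2, 3, 4, 5, 6, 7, 8}; (ii) for each edge, some bag contains both endpoints; (iii) the bags containing any fixed vertex form a subtree. All hold, so the decomposition is valid with width 4 − 1 = 3.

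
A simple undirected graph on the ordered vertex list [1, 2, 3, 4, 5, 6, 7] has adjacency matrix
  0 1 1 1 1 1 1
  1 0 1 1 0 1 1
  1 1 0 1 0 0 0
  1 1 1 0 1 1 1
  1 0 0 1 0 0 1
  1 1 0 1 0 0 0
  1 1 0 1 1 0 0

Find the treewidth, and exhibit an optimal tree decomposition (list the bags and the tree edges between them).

Treewidth 3.
One optimal decomposition is:
Bags: B1 = {1, 2, 3, 4}  B2 = {1, 2, 4, 7}  B3 = {1, 2, 4, 6}  B4 = {1, 4, 5, 7}
Tree: B1–B2, B1–B3, B2–B4

Each bag holds 4 vertices, so the decomposition has width 3, which upper-bounds the treewidth. Conversely, {1, 2, 3, 4} is a clique of size 4, and the vertices of any clique must share a bag in every tree decomposition; so some bag has ≥ 4 vertices and tw(G) ≥ 3. Combining the bounds, tw(G) = 3.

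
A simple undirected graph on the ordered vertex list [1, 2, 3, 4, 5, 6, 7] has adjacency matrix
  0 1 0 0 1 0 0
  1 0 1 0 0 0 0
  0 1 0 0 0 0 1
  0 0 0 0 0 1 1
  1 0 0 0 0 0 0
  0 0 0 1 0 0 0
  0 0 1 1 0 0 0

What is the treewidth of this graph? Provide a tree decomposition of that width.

Treewidth 1.
One optimal decomposition is:
Bags: B1 = {4, 6}  B2 = {4, 7}  B3 = {3, 7}  B4 = {2, 3}  B5 = {1, 2}  B6 = {1, 5}
Tree: B1–B2, B2–B3, B3–B4, B4–B5, B5–B6

The largest bag has 2 vertices, giving width 1; this decomposition certifies tw(G) ≤ 1. Since G has at least one edge (e.g. 6–4), it is not an edgeless graph, so tw(G) ≥ 1. Hence tw(G) = 1 exactly.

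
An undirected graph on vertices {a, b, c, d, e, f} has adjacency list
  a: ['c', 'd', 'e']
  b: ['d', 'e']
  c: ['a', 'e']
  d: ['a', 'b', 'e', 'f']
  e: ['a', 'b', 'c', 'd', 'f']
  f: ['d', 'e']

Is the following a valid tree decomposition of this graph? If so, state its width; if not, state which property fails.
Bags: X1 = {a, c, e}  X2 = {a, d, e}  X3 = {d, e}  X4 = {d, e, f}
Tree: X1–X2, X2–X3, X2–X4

No — vertex b appears in no bag.

A tree decomposition must satisfy three properties: every vertex lies in some bag; for every edge, both endpoints lie together in some bag; and for every vertex, the bags containing it form a connected subtree. Here vertex b appears in no bag, so the decomposition is invalid.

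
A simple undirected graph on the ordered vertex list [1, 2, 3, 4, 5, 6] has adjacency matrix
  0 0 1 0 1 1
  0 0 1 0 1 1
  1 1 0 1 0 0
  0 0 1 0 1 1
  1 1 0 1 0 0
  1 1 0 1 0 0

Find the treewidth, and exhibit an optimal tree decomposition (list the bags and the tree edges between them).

Every bag has size at most 4, so the width is 4 − 1 = 3 and tw(G) ≤ 3. For the lower bound: the 4 vertex sets {4,5}, {2,3}, {1}, {6} are disjoint, each induces a connected subgraph, and every pair is joined by at least one edge of G. Contracting each set to a single vertex therefore yields K_{4} as a minor, and since treewidth is minor-monotone, tw(G) ≥ tw(K_{4}) = 3. Hence tw(G) = 3 exactly.

Treewidth 3.
Bags: B1 = {1, 2, 4, 5}  B2 = {1, 2, 3, 4}  B3 = {1, 2, 4, 6}
Tree: B1–B2, B2–B3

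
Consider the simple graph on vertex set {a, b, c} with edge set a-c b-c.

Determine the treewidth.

1

A width-1 tree decomposition is:
Bags: B1 = {b, c}  B2 = {a, c}
Tree: B1–B2
Each bag holds 2 vertices, so the decomposition has width 1, which upper-bounds the treewidth. Since G has at least one edge (e.g. b–c), it is not an edgeless graph, so tw(G) ≥ 1. Therefore the treewidth is 1.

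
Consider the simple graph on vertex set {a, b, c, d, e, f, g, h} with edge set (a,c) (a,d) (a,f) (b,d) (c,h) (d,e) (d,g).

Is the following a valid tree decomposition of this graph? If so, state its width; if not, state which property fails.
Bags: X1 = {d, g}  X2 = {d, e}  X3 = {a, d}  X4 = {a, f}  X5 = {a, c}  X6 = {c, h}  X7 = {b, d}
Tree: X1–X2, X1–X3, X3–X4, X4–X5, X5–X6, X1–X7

Every vertex of G appears in some bag (union = {a, b, c, d, e, f, g, h}); every edge is covered by a bag; and for each vertex v the set of bags containing v is connected in the bag tree. The decomposition is therefore valid. The largest bag has 2 vertices, so the width is 1.

Yes; width 1.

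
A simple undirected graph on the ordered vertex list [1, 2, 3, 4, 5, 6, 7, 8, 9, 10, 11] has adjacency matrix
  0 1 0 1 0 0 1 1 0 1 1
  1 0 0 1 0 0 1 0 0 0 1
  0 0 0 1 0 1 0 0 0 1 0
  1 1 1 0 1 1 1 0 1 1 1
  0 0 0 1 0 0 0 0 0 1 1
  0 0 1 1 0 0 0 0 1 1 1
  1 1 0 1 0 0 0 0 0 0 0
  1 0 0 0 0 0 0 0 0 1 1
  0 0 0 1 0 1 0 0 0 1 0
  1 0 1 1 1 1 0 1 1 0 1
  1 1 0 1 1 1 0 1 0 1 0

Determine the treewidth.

3

A width-3 tree decomposition is:
Bags: B1 = {1, 8, 10, 11}  B2 = {1, 4, 10, 11}  B3 = {4, 6, 10, 11}  B4 = {1, 2, 4, 11}  B5 = {4, 5, 10, 11}  B6 = {1, 2, 4, 7}  B7 = {4, 6, 9, 10}  B8 = {3, 4, 6, 10}
Tree: B1–B2, B2–B3, B2–B4, B3–B5, B4–B6, B3–B7, B3–B8
The largest bag has 4 vertices, giving width 3; this decomposition certifies tw(G) ≤ 3. Conversely, {1, 8, 10, 11} is a clique of size 4, and the vertices of any clique must share a bag in every tree decomposition; so some bag has ≥ 4 vertices and tw(G) ≥ 3. Therefore the treewidth is 3.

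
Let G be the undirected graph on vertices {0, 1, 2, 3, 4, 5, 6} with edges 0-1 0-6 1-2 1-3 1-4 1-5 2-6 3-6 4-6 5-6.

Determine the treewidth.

A width-2 tree decomposition is:
Bags: B1 = {1, 2, 6}  B2 = {0, 1, 6}  B3 = {1, 3, 6}  B4 = {1, 5, 6}  B5 = {1, 4, 6}
Tree: B1–B2, B2–B3, B3–B4, B4–B5
The largest bag has 3 vertices, giving width 2; this decomposition certifies tw(G) ≤ 2. The edges 1–2–6–0–1 form a cycle, so G is not a tree and its treewidth is at least 2. Hence tw(G) = 2 exactly.

2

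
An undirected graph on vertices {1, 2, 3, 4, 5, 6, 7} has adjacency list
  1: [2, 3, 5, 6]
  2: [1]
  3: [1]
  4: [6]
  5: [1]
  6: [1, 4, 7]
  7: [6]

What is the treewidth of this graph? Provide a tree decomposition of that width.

Every bag has size at most 2, so the width is 2 − 1 = 1 and tw(G) ≤ 1. Since G has at least one edge (e.g. 5–1), it is not an edgeless graph, so tw(G) ≥ 1. The upper and lower bounds meet at 1, so that is the treewidth.

Treewidth 1.
One such decomposition:
Bags: B1 = {1, 5}  B2 = {1, 3}  B3 = {1, 2}  B4 = {1, 6}  B5 = {4, 6}  B6 = {6, 7}
Tree: B1–B2, B1–B3, B3–B4, B4–B5, B4–B6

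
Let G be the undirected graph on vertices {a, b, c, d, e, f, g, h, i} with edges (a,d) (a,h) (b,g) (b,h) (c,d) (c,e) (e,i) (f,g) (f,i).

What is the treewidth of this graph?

A width-2 tree decomposition is:
Bags: B1 = {c, d, e}  B2 = {d, e, i}  B3 = {d, f, i}  B4 = {d, f, g}  B5 = {b, d, g}  B6 = {b, d, h}  B7 = {a, d, h}
Tree: B1–B2, B2–B3, B3–B4, B4–B5, B5–B6, B6–B7
The largest bag has 3 vertices, giving width 2; this decomposition certifies tw(G) ≤ 2. Since d–c–e–i–f–g–b–h–a–d is a cycle in G, G is not acyclic. Forests are exactly the graphs of treewidth ≤ 1, so tw(G) ≥ 2. The upper and lower bounds meet at 2, so that is the treewidth.

2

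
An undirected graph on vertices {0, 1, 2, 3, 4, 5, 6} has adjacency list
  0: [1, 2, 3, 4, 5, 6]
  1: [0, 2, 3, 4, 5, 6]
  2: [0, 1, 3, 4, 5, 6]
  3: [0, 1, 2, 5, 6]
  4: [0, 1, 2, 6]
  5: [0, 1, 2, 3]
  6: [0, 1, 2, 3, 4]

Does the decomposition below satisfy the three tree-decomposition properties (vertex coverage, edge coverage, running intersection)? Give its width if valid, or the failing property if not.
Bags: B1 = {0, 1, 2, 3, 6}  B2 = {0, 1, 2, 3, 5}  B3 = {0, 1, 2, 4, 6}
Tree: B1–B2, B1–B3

Checking the three conditions: (i) the bags cover all of {0, 1, 2, 3, 4, 5, 6}; (ii) for each edge, some bag contains both endpoints; (iii) the bags containing any fixed vertex form a subtree. All hold, so the decomposition is valid with width 5 − 1 = 4.

Yes; width 4.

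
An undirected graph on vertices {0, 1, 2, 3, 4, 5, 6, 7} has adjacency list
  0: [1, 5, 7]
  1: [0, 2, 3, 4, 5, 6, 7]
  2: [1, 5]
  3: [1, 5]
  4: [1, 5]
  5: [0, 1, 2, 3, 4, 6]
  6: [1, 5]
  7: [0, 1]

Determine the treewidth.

2

A width-2 tree decomposition is:
Bags: B1 = {1, 3, 5}  B2 = {0, 1, 5}  B3 = {0, 1, 7}  B4 = {1, 4, 5}  B5 = {1, 5, 6}  B6 = {1, 2, 5}
Tree: B1–B2, B2–B3, B1–B4, B1–B5, B2–B6
Each bag holds 3 vertices, so the decomposition has width 2, which upper-bounds the treewidth. On the other hand G contains the 3-clique {0, 1, 5}. A clique must lie in a single bag of any decomposition, so no decomposition can have width below 2. Hence tw(G) = 2 exactly.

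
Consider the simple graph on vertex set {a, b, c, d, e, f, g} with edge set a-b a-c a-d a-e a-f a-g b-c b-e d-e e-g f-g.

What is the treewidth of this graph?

2

A width-2 tree decomposition is:
Bags: B1 = {a, e, g}  B2 = {a, b, e}  B3 = {a, f, g}  B4 = {a, b, c}  B5 = {a, d, e}
Tree: B1–B2, B1–B3, B2–B4, B2–B5
The largest bag has 3 vertices, giving width 2; this decomposition certifies tw(G) ≤ 2. On the other hand G contains the 3-clique {a, e, g}. A clique must lie in a single bag of any decomposition, so no decomposition can have width below 2. Combining the bounds, tw(G) = 2.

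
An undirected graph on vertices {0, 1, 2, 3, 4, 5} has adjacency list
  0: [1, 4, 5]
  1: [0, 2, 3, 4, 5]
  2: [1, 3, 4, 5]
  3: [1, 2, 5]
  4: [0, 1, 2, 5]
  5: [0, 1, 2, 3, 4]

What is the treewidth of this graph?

A width-3 tree decomposition is:
Bags: B1 = {1, 2, 4, 5}  B2 = {0, 1, 4, 5}  B3 = {1, 2, 3, 5}
Tree: B1–B2, B1–B3
Every bag has size at most 4, so the width is 4 − 1 = 3 and tw(G) ≤ 3. For the lower bound, the 4 vertices {0, 1, 4, 5} are pairwise adjacent, and any tree decomposition puts a clique entirely inside one bag — forcing width ≥ 3. Hence tw(G) = 3 exactly.

3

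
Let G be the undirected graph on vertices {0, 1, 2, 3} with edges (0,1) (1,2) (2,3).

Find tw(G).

1

A width-1 tree decomposition is:
Bags: B1 = {2, 3}  B2 = {1, 2}  B3 = {0, 1}
Tree: B1–B2, B2–B3
The largest bag has 2 vertices, giving width 1; this decomposition certifies tw(G) ≤ 1. Since G has at least one edge (e.g. 3–2), it is not an edgeless graph, so tw(G) ≥ 1. The upper and lower bounds meet at 1, so that is the treewidth.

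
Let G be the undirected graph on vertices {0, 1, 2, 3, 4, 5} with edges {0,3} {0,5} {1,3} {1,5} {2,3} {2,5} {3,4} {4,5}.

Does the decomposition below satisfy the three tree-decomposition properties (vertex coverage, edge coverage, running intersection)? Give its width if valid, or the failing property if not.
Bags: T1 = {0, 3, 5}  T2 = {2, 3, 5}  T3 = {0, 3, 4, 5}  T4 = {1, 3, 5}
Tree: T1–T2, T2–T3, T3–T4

A tree decomposition must satisfy three properties: every vertex lies in some bag; for every edge, both endpoints lie together in some bag; and for every vertex, the bags containing it form a connected subtree. Here bags containing vertex 0 are not connected in the tree, so the decomposition is invalid.

No — bags containing vertex 0 are not connected in the tree.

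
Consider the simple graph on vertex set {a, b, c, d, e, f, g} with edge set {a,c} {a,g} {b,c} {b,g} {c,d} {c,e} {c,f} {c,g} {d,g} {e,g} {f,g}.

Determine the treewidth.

A width-2 tree decomposition is:
Bags: B1 = {a, c, g}  B2 = {b, c, g}  B3 = {c, e, g}  B4 = {c, f, g}  B5 = {c, d, g}
Tree: B1–B2, B1–B3, B1–B4, B1–B5
Every bag has size at most 3, so the width is 3 − 1 = 2 and tw(G) ≤ 2. Conversely, {c, d, g} is a clique of size 3, and the vertices of any clique must share a bag in every tree decomposition; so some bag has ≥ 3 vertices and tw(G) ≥ 2. Combining the bounds, tw(G) = 2.

2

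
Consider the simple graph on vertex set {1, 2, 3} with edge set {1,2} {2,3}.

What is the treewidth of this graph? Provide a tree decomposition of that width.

Each bag holds 2 vertices, so the decomposition has width 1, which upper-bounds the treewidth. Any graph with an edge has treewidth ≥ 1, and G has the edge 2–3. Hence tw(G) = 1 exactly.

Treewidth 1.
Bags: B1 = {2, 3}  B2 = {1, 2}
Tree: B1–B2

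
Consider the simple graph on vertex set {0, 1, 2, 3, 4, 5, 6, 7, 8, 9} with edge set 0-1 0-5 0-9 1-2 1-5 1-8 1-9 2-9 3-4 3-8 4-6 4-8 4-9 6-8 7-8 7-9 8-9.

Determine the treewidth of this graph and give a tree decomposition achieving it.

Treewidth 2.
One such decomposition:
Bags: B1 = {0, 1, 9}  B2 = {1, 8, 9}  B3 = {4, 8, 9}  B4 = {0, 1, 5}  B5 = {1, 2, 9}  B6 = {7, 8, 9}  B7 = {3, 4, 8}  B8 = {4, 6, 8}
Tree: B1–B2, B2–B3, B1–B4, B1–B5, B3–B6, B3–B7, B7–B8

The largest bag has 3 vertices, giving width 2; this decomposition certifies tw(G) ≤ 2. On the other hand G contains the 3-clique {0, 1, 9}. A clique must lie in a single bag of any decomposition, so no decomposition can have width below 2. Therefore the treewidth is 2.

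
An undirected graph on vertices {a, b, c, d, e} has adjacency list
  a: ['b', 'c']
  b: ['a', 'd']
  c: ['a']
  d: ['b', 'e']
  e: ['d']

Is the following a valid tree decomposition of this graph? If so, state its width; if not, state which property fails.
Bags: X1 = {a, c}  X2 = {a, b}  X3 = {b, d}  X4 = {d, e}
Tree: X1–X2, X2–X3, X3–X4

Yes; width 1.

Checking the three conditions: (i) the bags cover all of {a, b, c, d, e}; (ii) for each edge, some bag contains both endpoints; (iii) the bags containing any fixed vertex form a subtree. All hold, so the decomposition is valid with width 2 − 1 = 1.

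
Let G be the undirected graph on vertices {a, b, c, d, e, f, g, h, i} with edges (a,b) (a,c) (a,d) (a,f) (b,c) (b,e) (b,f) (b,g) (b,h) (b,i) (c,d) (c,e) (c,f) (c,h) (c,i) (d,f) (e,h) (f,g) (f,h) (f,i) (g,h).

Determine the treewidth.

3

A width-3 tree decomposition is:
Bags: B1 = {b, c, f, h}  B2 = {b, f, g, h}  B3 = {a, b, c, f}  B4 = {b, c, f, i}  B5 = {a, c, d, f}  B6 = {b, c, e, h}
Tree: B1–B2, B1–B3, B3–B4, B3–B5, B1–B6
Every bag has size at most 4, so the width is 4 − 1 = 3 and tw(G) ≤ 3. Conversely, {b, c, e, h} is a clique of size 4, and the vertices of any clique must share a bag in every tree decomposition; so some bag has ≥ 4 vertices and tw(G) ≥ 3. Therefore the treewidth is 3.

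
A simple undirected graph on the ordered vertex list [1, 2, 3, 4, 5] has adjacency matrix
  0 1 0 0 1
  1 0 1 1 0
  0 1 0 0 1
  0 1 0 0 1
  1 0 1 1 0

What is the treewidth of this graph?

A width-2 tree decomposition is:
Bags: B1 = {2, 4, 5}  B2 = {1, 2, 5}  B3 = {2, 3, 5}
Tree: B1–B2, B2–B3
Each bag holds 3 vertices, so the decomposition has width 2, which upper-bounds the treewidth. The edges 5–4–2–1–5 form a cycle, so G is not a tree and its treewidth is at least 2. The upper and lower bounds meet at 2, so that is the treewidth.

2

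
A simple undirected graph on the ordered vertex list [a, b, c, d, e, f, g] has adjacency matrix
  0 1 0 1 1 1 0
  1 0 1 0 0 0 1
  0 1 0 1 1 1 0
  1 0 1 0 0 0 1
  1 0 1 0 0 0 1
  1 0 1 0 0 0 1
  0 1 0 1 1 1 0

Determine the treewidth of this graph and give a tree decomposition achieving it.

Every bag has size at most 4, so the width is 4 − 1 = 3 and tw(G) ≤ 3. For the lower bound: the 4 vertex sets {c,f}, {b,g}, {a}, {e} are disjoint, each induces a connected subgraph, and every pair is joined by at least one edge of G. Contracting each set to a single vertex therefore yields K_{4} as a minor, and since treewidth is minor-monotone, tw(G) ≥ tw(K_{4}) = 3. Therefore the treewidth is 3.

Treewidth 3.
One such decomposition:
Bags: B1 = {a, c, f, g}  B2 = {a, b, c, g}  B3 = {a, c, e, g}  B4 = {a, c, d, g}
Tree: B1–B2, B2–B3, B3–B4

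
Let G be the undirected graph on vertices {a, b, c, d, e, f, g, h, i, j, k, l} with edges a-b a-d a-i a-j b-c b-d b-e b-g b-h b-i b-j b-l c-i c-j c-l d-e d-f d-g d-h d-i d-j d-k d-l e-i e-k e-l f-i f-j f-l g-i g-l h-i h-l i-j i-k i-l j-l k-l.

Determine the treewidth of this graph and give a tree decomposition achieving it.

Treewidth 4.
One such decomposition:
Bags: B1 = {b, d, h, i, l}  B2 = {b, d, i, j, l}  B3 = {b, c, i, j, l}  B4 = {b, d, e, i, l}  B5 = {a, b, d, i, j}  B6 = {d, e, i, k, l}  B7 = {b, d, g, i, l}  B8 = {d, f, i, j, l}
Tree: B1–B2, B2–B3, B1–B4, B2–B5, B4–B6, B4–B7, B2–B8

The largest bag has 5 vertices, giving width 4; this decomposition certifies tw(G) ≤ 4. For the lower bound, the 5 vertices {a, b, d, i, j} are pairwise adjacent, and any tree decomposition puts a clique entirely inside one bag — forcing width ≥ 4. Hence tw(G) = 4 exactly.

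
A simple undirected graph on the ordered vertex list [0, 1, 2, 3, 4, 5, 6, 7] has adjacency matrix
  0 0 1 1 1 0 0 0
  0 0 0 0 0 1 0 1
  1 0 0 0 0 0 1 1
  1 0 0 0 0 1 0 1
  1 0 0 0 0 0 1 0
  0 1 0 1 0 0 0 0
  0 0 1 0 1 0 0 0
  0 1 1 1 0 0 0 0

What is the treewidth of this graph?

A width-2 tree decomposition is:
Bags: B1 = {2, 4, 6}  B2 = {0, 2, 4}  B3 = {0, 2, 7}  B4 = {0, 3, 7}  B5 = {1, 3, 7}  B6 = {1, 3, 5}
Tree: B1–B2, B2–B3, B3–B4, B4–B5, B5–B6
The largest bag has 3 vertices, giving width 2; this decomposition certifies tw(G) ≤ 2. The edges 6–4–0–2–6 form a cycle, so G is not a tree and its treewidth is at least 2. The upper and lower bounds meet at 2, so that is the treewidth.

2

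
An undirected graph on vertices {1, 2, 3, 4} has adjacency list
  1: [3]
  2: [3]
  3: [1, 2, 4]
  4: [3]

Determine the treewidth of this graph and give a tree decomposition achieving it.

The largest bag has 2 vertices, giving width 1; this decomposition certifies tw(G) ≤ 1. Any graph with an edge has treewidth ≥ 1, and G has the edge 3–4. Combining the bounds, tw(G) = 1.

Treewidth 1.
Bags: B1 = {3, 4}  B2 = {1, 3}  B3 = {2, 3}
Tree: B1–B2, B2–B3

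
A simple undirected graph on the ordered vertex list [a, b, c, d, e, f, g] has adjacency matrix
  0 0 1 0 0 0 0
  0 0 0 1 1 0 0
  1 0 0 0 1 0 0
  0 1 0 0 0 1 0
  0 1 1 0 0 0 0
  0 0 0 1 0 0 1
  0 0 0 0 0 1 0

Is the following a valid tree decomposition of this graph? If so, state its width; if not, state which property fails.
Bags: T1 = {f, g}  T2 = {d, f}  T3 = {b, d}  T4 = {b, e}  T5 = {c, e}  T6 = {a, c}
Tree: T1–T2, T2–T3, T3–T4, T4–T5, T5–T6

Yes; width 1.

Checking the three conditions: (i) the bags cover all of {a, b, c, d, e, f, g}; (ii) for each edge, some bag contains both endpoints; (iii) the bags containing any fixed vertex form a subtree. All hold, so the decomposition is valid with width 2 − 1 = 1.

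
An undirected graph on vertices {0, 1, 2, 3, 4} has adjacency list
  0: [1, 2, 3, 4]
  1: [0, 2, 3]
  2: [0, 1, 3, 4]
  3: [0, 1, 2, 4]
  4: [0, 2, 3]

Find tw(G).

3

A width-3 tree decomposition is:
Bags: B1 = {0, 2, 3, 4}  B2 = {0, 1, 2, 3}
Tree: B1–B2
Each bag holds 4 vertices, so the decomposition has width 3, which upper-bounds the treewidth. Conversely, {0, 1, 2, 3} is a clique of size 4, and the vertices of any clique must share a bag in every tree decomposition; so some bag has ≥ 4 vertices and tw(G) ≥ 3. Hence tw(G) = 3 exactly.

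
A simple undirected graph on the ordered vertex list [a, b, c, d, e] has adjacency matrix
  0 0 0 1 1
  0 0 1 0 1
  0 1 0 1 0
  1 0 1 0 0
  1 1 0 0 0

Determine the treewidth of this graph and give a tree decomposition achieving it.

Treewidth 2.
Bags: B1 = {a, b, e}  B2 = {a, b, c}  B3 = {a, c, d}
Tree: B1–B2, B2–B3

Each bag holds 3 vertices, so the decomposition has width 2, which upper-bounds the treewidth. The edges a–e–b–c–d–a form a cycle, so G is not a tree and its treewidth is at least 2. Therefore the treewidth is 2.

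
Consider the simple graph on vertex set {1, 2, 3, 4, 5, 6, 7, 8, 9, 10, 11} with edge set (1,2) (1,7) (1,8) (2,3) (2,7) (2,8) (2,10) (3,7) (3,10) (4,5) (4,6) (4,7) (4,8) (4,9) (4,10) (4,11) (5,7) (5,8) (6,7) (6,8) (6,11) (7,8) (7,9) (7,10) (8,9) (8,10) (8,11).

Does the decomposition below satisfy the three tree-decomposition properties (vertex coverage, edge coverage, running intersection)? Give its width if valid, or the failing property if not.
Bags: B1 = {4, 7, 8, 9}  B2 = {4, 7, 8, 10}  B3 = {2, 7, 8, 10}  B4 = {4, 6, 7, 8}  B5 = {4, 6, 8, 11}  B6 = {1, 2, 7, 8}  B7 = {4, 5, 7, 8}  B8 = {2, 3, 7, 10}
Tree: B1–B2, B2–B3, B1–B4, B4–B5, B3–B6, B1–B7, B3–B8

Yes; width 3.

Every vertex of G appears in some bag (union = {1, 2, 3, 4, 5, 6, 7, 8, 9, 10, 11}); every edge is covered by a bag; and for each vertex v the set of bags containing v is connected in the bag tree. The decomposition is therefore valid. The largest bag has 4 vertices, so the width is 3.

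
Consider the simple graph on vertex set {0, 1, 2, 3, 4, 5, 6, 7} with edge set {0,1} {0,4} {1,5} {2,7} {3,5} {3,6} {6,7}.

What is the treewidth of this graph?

1

A width-1 tree decomposition is:
Bags: B1 = {0, 4}  B2 = {0, 1}  B3 = {1, 5}  B4 = {3, 5}  B5 = {3, 6}  B6 = {6, 7}  B7 = {2, 7}
Tree: B1–B2, B2–B3, B3–B4, B4–B5, B5–B6, B6–B7
The largest bag has 2 vertices, giving width 1; this decomposition certifies tw(G) ≤ 1. Since G has at least one edge (e.g. 4–0), it is not an edgeless graph, so tw(G) ≥ 1. Therefore the treewidth is 1.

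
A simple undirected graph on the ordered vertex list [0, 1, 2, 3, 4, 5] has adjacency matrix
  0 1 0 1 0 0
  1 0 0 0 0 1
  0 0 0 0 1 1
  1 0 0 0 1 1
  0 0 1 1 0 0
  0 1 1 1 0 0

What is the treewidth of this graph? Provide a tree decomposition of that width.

Treewidth 2.
One optimal decomposition is:
Bags: B1 = {0, 1, 3}  B2 = {1, 3, 5}  B3 = {3, 4, 5}  B4 = {2, 4, 5}
Tree: B1–B2, B2–B3, B3–B4

Each bag holds 3 vertices, so the decomposition has width 2, which upper-bounds the treewidth. Since 0–1–5–3–0 is a cycle in G, G is not acyclic. Forests are exactly the graphs of treewidth ≤ 1, so tw(G) ≥ 2. Combining the bounds, tw(G) = 2.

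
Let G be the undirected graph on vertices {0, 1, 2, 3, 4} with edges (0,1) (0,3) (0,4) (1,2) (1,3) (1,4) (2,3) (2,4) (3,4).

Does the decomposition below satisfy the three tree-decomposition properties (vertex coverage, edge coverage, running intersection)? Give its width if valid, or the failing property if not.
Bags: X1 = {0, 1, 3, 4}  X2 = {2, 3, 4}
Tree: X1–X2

A tree decomposition must satisfy three properties: every vertex lies in some bag; for every edge, both endpoints lie together in some bag; and for every vertex, the bags containing it form a connected subtree. Here edge (1,2) lies in no bag, so the decomposition is invalid.

No — edge (1,2) lies in no bag.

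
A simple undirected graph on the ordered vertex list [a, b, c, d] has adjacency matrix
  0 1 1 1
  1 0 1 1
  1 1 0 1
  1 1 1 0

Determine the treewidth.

3

A width-3 tree decomposition is:
Bags: B1 = {a, b, c, d}
Tree: (single bag)
A single bag containing all 4 vertices is trivially a valid decomposition of width 3. Conversely, {a, b, c, d} is a clique of size 4, and the vertices of any clique must share a bag in every tree decomposition; so some bag has ≥ 4 vertices and tw(G) ≥ 3. Hence tw(G) = 3 exactly.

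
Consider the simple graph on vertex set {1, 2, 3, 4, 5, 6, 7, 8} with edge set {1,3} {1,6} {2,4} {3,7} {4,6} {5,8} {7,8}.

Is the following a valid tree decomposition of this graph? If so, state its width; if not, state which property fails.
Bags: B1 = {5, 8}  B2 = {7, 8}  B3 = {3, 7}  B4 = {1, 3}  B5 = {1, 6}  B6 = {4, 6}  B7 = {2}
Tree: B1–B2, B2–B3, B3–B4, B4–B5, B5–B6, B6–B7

A tree decomposition must satisfy three properties: every vertex lies in some bag; for every edge, both endpoints lie together in some bag; and for every vertex, the bags containing it form a connected subtree. Here edge (4,2) lies in no bag, so the decomposition is invalid.

No — edge (4,2) lies in no bag.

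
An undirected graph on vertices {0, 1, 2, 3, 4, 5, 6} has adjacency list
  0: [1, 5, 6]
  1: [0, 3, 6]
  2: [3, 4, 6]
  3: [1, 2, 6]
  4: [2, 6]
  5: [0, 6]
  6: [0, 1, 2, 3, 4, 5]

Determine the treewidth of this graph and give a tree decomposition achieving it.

Each bag holds 3 vertices, so the decomposition has width 2, which upper-bounds the treewidth. For the lower bound, the 3 vertices {0, 1, 6} are pairwise adjacent, and any tree decomposition puts a clique entirely inside one bag — forcing width ≥ 2. Hence tw(G) = 2 exactly.

Treewidth 2.
One such decomposition:
Bags: B1 = {1, 3, 6}  B2 = {2, 3, 6}  B3 = {0, 1, 6}  B4 = {2, 4, 6}  B5 = {0, 5, 6}
Tree: B1–B2, B1–B3, B2–B4, B3–B5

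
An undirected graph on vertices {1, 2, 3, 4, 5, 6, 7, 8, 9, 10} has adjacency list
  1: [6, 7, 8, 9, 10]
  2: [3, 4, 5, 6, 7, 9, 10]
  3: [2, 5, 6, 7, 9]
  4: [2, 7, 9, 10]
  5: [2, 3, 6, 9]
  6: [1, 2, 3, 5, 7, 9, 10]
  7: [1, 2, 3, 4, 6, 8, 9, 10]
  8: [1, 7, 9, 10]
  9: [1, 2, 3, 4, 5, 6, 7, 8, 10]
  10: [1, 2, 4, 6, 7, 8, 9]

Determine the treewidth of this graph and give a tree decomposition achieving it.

Treewidth 4.
One optimal decomposition is:
Bags: B1 = {1, 7, 8, 9, 10}  B2 = {1, 6, 7, 9, 10}  B3 = {2, 6, 7, 9, 10}  B4 = {2, 3, 6, 7, 9}  B5 = {2, 3, 5, 6, 9}  B6 = {2, 4, 7, 9, 10}
Tree: B1–B2, B2–B3, B3–B4, B4–B5, B3–B6

Every bag has size at most 5, so the width is 5 − 1 = 4 and tw(G) ≤ 4. On the other hand G contains the 5-clique {2, 3, 5, 6, 9}. A clique must lie in a single bag of any decomposition, so no decomposition can have width below 4. The upper and lower bounds meet at 4, so that is the treewidth.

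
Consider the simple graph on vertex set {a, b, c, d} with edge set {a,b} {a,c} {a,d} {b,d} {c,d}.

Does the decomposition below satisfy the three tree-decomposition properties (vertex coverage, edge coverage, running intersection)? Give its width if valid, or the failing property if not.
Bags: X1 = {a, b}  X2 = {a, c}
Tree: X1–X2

A tree decomposition must satisfy three properties: every vertex lies in some bag; for every edge, both endpoints lie together in some bag; and for every vertex, the bags containing it form a connected subtree. Here vertex d appears in no bag, so the decomposition is invalid.

No — vertex d appears in no bag.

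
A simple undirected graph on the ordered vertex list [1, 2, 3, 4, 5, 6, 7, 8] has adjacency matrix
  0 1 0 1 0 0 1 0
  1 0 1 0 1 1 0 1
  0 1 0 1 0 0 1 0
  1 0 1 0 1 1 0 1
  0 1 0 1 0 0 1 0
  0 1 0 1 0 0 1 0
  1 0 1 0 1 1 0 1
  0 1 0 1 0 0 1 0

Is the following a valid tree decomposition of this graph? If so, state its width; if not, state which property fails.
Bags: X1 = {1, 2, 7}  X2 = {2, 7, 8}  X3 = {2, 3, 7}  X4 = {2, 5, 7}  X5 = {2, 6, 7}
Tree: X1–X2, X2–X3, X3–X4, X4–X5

A tree decomposition must satisfy three properties: every vertex lies in some bag; for every edge, both endpoints lie together in some bag; and for every vertex, the bags containing it form a connected subtree. Here vertex 4 appears in no bag, so the decomposition is invalid.

No — vertex 4 appears in no bag.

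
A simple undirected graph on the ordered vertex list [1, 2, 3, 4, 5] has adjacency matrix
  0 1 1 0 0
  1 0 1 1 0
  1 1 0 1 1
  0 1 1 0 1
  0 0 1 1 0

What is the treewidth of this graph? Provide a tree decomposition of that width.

The largest bag has 3 vertices, giving width 2; this decomposition certifies tw(G) ≤ 2. Conversely, {1, 2, 3} is a clique of size 3, and the vertices of any clique must share a bag in every tree decomposition; so some bag has ≥ 3 vertices and tw(G) ≥ 2. The upper and lower bounds meet at 2, so that is the treewidth.

Treewidth 2.
One optimal decomposition is:
Bags: B1 = {3, 4, 5}  B2 = {2, 3, 4}  B3 = {1, 2, 3}
Tree: B1–B2, B2–B3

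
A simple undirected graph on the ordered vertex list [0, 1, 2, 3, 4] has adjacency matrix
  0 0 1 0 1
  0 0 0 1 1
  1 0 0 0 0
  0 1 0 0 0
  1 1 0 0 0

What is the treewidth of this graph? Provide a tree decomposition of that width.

Treewidth 1.
One such decomposition:
Bags: B1 = {1, 3}  B2 = {1, 4}  B3 = {0, 4}  B4 = {0, 2}
Tree: B1–B2, B2–B3, B3–B4

Each bag holds 2 vertices, so the decomposition has width 1, which upper-bounds the treewidth. Any graph with an edge has treewidth ≥ 1, and G has the edge 3–1. Therefore the treewidth is 1.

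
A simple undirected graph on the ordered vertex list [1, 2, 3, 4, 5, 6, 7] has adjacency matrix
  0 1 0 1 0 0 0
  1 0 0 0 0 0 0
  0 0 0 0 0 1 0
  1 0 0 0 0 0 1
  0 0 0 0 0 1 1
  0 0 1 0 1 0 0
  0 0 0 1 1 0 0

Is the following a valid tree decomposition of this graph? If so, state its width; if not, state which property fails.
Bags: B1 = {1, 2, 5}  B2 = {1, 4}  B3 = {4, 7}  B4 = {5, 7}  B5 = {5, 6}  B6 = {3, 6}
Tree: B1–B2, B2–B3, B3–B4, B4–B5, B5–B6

No — bags containing vertex 5 are not connected in the tree.

A tree decomposition must satisfy three properties: every vertex lies in some bag; for every edge, both endpoints lie together in some bag; and for every vertex, the bags containing it form a connected subtree. Here bags containing vertex 5 are not connected in the tree, so the decomposition is invalid.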